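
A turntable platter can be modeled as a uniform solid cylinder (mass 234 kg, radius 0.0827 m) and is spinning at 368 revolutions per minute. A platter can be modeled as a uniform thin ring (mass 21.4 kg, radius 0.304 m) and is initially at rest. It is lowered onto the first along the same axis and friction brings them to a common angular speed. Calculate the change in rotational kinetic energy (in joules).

The coupling torques are internal; angular momentum about the shared axis is conserved.
Moments of inertia: I_A = ½(234)(0.0827)² = 0.8002 kg·m²; I_B = (21.4)(0.304)² = 1.978 kg·m².
Taking A's sense as positive: L = (0.8002)(368) = 294.5 kg·m²·rpm.
Combined I = 0.8002 + 1.978 = 2.778 kg·m².
ω_f = L / I = 294.5 / 2.778 = 106.0 rpm.
KE_i = ½ΣIω² = 594.2 J; KE_f = ½(2.778)(11.10)² = 171.2 J.

ΔKE ≈ -423 J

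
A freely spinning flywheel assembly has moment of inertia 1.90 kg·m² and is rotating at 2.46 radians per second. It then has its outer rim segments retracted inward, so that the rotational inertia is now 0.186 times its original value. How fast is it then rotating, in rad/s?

ω₂ ≈ 13.2 rad/s

No external torque acts about the spin axis, so angular momentum is conserved.
I₂ = 0.186 × 1.90 = 0.3534 kg·m².
ω₂ = I₁ω₁ / I₂ = (1.900)(2.46 rad/s) / (0.3534) = 13.23 rad/s.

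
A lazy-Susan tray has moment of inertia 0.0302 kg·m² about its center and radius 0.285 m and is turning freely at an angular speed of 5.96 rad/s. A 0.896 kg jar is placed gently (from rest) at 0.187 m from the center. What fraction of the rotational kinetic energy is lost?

fraction ≈ 0.509

The added mass arrives with no angular momentum about the center, and any external torque about the center is negligible, so the system's angular momentum is conserved.
Added inertia Σmr² = (0.896)(0.187)² = 0.03133 kg·m²; I_f = 0.03020 + 0.03133 = 0.06153 kg·m².
ω_f = I_p ω_i / I_f = (0.03020)(5.96) / 0.06153 = 2.925 rad/s.
KE_i = ½(0.03020)(5.960 rad/s)² = 0.5364 J; KE_f = ½(0.06153)(2.925)² = 0.2633 J.
Fraction lost = 0.5092.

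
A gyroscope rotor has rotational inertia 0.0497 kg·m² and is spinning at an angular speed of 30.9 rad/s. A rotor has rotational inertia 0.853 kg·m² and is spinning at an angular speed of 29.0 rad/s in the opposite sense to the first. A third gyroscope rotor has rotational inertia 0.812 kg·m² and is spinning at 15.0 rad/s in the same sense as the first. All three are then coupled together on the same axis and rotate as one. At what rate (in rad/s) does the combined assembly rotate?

The coupling torques are internal; angular momentum about the shared axis is conserved.
Taking A's sense as positive: L = (0.04970)(30.9) − (0.8530)(29.0) + (0.8120)(15.0) = -11.02 kg·m²·rad/s.
Combined I = 0.04970 + 0.8530 + 0.8120 = 1.715 kg·m².
ω_f = L / I = -11.02 / 1.715 = -6.428 rad/s.

|ω_f| ≈ 6.43 rad/s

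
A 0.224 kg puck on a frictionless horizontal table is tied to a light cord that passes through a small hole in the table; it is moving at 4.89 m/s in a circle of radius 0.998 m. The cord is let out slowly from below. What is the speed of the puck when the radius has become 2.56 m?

v₂ ≈ 1.91 m/s

Central (radial) force ⇒ zero torque about the center ⇒ m v r is constant.
v₂ = v₁ r₁ / r₂ = (4.89)(0.998) / (2.56) = 1.906 m/s.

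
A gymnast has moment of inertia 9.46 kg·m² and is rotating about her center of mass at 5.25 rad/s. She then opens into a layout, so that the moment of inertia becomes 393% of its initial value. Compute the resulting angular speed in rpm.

Angular momentum about the spin axis is conserved since the torque about it is zero.
I₂ = 3.93 × 9.46 = 37.18 kg·m².
ω₂ = I₁ω₁ / I₂ = (9.460)(5.25 rad/s) / (37.18) = 1.336 rad/s = 12.76 rpm.

ω₂ ≈ 12.8 rpm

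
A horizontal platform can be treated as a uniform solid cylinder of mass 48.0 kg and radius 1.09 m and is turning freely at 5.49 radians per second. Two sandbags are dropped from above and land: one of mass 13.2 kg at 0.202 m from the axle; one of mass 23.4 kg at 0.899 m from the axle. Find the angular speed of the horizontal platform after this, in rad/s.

No external torque acts about the axle; L_before = L_after.
I_p = ½(48.0)(1.09)² = 28.51 kg·m².
Added inertia Σmr² = (13.2)(0.202)² + (23.4)(0.899)² = 19.45 kg·m²; I_f = 28.51 + 19.45 = 47.96 kg·m².
ω_f = I_p ω_i / I_f = (28.51)(5.49) / 47.96 = 3.264 rad/s.

ω_f ≈ 3.26 rad/s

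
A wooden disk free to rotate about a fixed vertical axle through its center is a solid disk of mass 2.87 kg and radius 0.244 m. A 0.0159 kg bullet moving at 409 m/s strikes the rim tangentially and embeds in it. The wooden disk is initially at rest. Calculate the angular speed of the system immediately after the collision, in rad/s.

|ω_f| ≈ 18.4 rad/s

About the axle the impulsive forces during the collision are internal, so angular momentum about that axis is conserved.
I_p = ½(2.87)(0.244)² = 0.08543 kg·m². Taking the sense of the bullet's angular momentum as positive, L_{bullet} = m v R = (0.0159)(409)(0.244) = 1.587 kg·m²/s.
L_i = 0 + 1.587 = 1.587 kg·m²/s.
After sticking, I_f = I_p + m R² = 0.08543 + (0.0159)(0.244)² = 0.08638 kg·m².
ω_f = L_i / I_f = 1.587 / 0.08638 = 18.37 rad/s.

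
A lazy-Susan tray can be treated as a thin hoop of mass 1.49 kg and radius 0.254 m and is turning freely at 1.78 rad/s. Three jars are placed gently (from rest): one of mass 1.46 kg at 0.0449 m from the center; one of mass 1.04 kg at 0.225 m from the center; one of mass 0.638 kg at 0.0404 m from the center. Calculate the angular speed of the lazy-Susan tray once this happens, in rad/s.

No external torque acts about the center; L_before = L_after.
I_p = (1.49)(0.254)² = 0.09613 kg·m².
Added inertia Σmr² = (1.46)(0.0449)² + (1.04)(0.225)² + (0.638)(0.0404)² = 0.05663 kg·m²; I_f = 0.09613 + 0.05663 = 0.1528 kg·m².
ω_f = I_p ω_i / I_f = (0.09613)(1.78) / 0.1528 = 1.120 rad/s.

ω_f ≈ 1.12 rad/s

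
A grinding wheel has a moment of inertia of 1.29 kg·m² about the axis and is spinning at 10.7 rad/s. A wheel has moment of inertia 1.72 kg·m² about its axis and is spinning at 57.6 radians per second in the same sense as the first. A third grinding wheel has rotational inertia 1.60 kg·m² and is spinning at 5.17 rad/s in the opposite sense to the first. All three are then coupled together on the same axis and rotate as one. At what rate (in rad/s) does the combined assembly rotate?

|ω_f| ≈ 22.7 rad/s

No external torque acts about the common axis, so total angular momentum is conserved.
Taking A's sense as positive: L = (1.290)(10.7) + (1.720)(57.6) − (1.600)(5.17) = 104.6 kg·m²·rad/s.
Combined I = 1.290 + 1.720 + 1.600 = 4.610 kg·m².
ω_f = L / I = 104.6 / 4.610 = 22.69 rad/s.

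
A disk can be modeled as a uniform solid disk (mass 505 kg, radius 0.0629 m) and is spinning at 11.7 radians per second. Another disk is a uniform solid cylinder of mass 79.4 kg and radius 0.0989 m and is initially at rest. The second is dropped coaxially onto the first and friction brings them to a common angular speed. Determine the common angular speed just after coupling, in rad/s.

No external torque acts about the common axis, so total angular momentum is conserved.
Moments of inertia: I_A = ½(505)(0.0629)² = 0.9990 kg·m²; I_B = ½(79.4)(0.0989)² = 0.3883 kg·m².
Taking A's sense as positive: L = (0.9990)(11.7) = 11.69 kg·m²·rad/s.
Combined I = 0.9990 + 0.3883 = 1.387 kg·m².
ω_f = L / I = 11.69 / 1.387 = 8.425 rad/s.

|ω_f| ≈ 8.43 rad/s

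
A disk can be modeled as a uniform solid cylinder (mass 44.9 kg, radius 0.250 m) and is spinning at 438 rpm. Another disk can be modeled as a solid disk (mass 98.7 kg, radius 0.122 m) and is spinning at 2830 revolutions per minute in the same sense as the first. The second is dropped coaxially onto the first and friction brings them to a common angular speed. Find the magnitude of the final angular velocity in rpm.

No external torque acts about the common axis, so total angular momentum is conserved.
Moments of inertia: I_A = ½(44.9)(0.250)² = 1.403 kg·m²; I_B = ½(98.7)(0.122)² = 0.7345 kg·m².
Taking A's sense as positive: L = (1.403)(438) + (0.7345)(2830) = 2693 kg·m²·rpm.
Combined I = 1.403 + 0.7345 = 2.138 kg·m².
ω_f = L / I = 2693 / 2.138 = 1260 rpm.

|ω_f| ≈ 1260 rpm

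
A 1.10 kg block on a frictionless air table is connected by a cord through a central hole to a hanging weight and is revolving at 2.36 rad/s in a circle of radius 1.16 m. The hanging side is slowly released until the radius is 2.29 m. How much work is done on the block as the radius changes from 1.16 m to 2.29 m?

No torque about the axis ⇒ m r₁² ω₁ = m r₂² ω₂.
ω₂ = ω₁ (r₁/r₂)² = (2.36)(1.16/2.29)² = 0.6056 rad/s.
W = ΔKE = ½m(v₂² − v₁²) = -3.064 J.

W ≈ -3.06 J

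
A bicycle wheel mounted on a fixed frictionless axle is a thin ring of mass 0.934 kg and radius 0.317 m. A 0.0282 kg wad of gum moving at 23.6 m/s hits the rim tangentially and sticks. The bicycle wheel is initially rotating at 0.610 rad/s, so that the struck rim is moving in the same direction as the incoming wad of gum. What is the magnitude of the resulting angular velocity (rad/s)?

About the axle the impulsive forces during the collision are internal, so angular momentum about that axis is conserved.
I_p = (0.934)(0.317)² = 0.09386 kg·m². Taking the sense of the wad of gum's angular momentum as positive, L_{wad} = m v R = (0.0282)(23.6)(0.317) = 0.2110 kg·m²/s.
L_i = +I_p ω_p + m v R = +(0.09386)(0.610) + 0.2110 = 0.2682 kg·m²/s.
After sticking, I_f = I_p + m R² = 0.09386 + (0.0282)(0.317)² = 0.09669 kg·m².
ω_f = L_i / I_f = 0.2682 / 0.09669 = 2.774 rad/s.

|ω_f| ≈ 2.77 rad/s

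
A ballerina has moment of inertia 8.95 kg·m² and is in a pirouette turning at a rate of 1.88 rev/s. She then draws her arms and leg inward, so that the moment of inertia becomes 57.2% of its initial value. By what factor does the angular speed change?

ω₂/ω₁ ≈ 1.75

No external torque acts about the spin axis, so angular momentum is conserved.
I₂ = 0.572 × 8.95 = 5.119 kg·m².
ω₂/ω₁ = I₁/I₂ = 8.950 / 5.119 = 1.748.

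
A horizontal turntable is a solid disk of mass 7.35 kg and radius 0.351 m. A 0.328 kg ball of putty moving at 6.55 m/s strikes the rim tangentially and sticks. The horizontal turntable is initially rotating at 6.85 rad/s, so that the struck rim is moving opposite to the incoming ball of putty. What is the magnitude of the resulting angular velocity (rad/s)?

About the axle the impulsive forces during the collision are internal, so angular momentum about that axis is conserved.
I_p = ½(7.35)(0.351)² = 0.4528 kg·m². Taking the sense of the ball of putty's angular momentum as positive, L_{ball} = m v R = (0.328)(6.55)(0.351) = 0.7541 kg·m²/s.
L_i = −I_p ω_p + m v R = −(0.4528)(6.85) + 0.7541 = -2.347 kg·m²/s.
After sticking, I_f = I_p + m R² = 0.4528 + (0.328)(0.351)² = 0.4932 kg·m².
ω_f = L_i / I_f = -2.347 / 0.4932 = -4.760 rad/s.

|ω_f| ≈ 4.76 rad/s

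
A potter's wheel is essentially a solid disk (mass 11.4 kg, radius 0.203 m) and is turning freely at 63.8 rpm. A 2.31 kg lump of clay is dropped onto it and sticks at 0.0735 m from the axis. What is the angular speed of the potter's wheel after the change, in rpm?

No external torque acts about the axis; L_before = L_after.
I_p = ½(11.4)(0.203)² = 0.2349 kg·m².
Added inertia Σmr² = (2.31)(0.0735)² = 0.01248 kg·m²; I_f = 0.2349 + 0.01248 = 0.2474 kg·m².
ω_f = I_p ω_i / I_f = (0.2349)(63.8) / 0.2474 = 60.58 rpm.

ω_f ≈ 60.6 rpm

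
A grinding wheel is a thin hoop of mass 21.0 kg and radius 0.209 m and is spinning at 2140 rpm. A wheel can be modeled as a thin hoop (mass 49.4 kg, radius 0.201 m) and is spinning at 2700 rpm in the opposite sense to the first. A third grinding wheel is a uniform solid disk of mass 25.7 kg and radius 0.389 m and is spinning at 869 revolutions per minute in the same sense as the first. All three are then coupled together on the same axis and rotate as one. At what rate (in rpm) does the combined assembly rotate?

The coupling torques are internal; angular momentum about the shared axis is conserved.
Moments of inertia: I_A = (21.0)(0.209)² = 0.9173 kg·m²; I_B = (49.4)(0.201)² = 1.996 kg·m²; I_C = ½(25.7)(0.389)² = 1.944 kg·m².
Taking A's sense as positive: L = (0.9173)(2140) − (1.996)(2700) + (1.944)(869) = -1736 kg·m²·rpm.
Combined I = 0.9173 + 1.996 + 1.944 = 4.858 kg·m².
ω_f = L / I = -1736 / 4.858 = -357.4 rpm.

|ω_f| ≈ 357 rpm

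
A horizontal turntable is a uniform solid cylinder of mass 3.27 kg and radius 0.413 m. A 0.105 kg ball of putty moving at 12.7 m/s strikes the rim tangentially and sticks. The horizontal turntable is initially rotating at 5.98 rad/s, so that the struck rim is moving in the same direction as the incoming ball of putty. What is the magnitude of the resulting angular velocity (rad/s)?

About the axle the impulsive forces during the collision are internal, so angular momentum about that axis is conserved.
I_p = ½(3.27)(0.413)² = 0.2789 kg·m². Taking the sense of the ball of putty's angular momentum as positive, L_{ball} = m v R = (0.105)(12.7)(0.413) = 0.5507 kg·m²/s.
L_i = +I_p ω_p + m v R = +(0.2789)(5.98) + 0.5507 = 2.218 kg·m²/s.
After sticking, I_f = I_p + m R² = 0.2789 + (0.105)(0.413)² = 0.2968 kg·m².
ω_f = L_i / I_f = 2.218 / 0.2968 = 7.475 rad/s.

|ω_f| ≈ 7.47 rad/s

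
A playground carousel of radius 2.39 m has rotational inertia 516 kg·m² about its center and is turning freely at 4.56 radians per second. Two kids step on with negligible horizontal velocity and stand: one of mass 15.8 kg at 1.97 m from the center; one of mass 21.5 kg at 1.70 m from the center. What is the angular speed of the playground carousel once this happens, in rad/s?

ω_f ≈ 3.68 rad/s

The added mass arrives with no angular momentum about the center, and any external torque about the center is negligible, so the system's angular momentum is conserved.
Added inertia Σmr² = (15.8)(1.97)² + (21.5)(1.70)² = 123.5 kg·m²; I_f = 516.0 + 123.5 = 639.5 kg·m².
ω_f = I_p ω_i / I_f = (516.0)(4.56) / 639.5 = 3.680 rad/s.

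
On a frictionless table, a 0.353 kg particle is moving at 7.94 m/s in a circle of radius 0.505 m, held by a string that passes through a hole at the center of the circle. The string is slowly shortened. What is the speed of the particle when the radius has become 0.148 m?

Central (radial) force ⇒ zero torque about the center ⇒ m v r is constant.
v₂ = v₁ r₁ / r₂ = (7.94)(0.505) / (0.148) = 27.09 m/s.

v₂ ≈ 27.1 m/s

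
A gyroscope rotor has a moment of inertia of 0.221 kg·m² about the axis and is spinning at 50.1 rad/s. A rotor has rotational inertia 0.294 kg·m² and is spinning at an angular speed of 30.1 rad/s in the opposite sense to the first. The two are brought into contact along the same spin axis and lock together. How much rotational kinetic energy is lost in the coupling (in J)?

ΔKE lost ≈ 406 J

No external torque acts about the common axis, so total angular momentum is conserved.
Taking A's sense as positive: L = (0.2210)(50.1) − (0.2940)(30.1) = 2.223 kg·m²·rad/s.
Combined I = 0.2210 + 0.2940 = 0.5150 kg·m².
ω_f = L / I = 2.223 / 0.5150 = 4.316 rad/s.
KE_i = ½ΣIω² = 410.5 J; KE_f = ½(0.5150)(4.316)² = 4.797 J.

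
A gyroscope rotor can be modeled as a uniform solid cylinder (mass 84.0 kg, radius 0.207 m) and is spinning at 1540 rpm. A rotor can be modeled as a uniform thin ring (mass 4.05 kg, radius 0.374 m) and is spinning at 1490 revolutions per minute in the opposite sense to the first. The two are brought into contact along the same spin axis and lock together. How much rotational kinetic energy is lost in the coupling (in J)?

No external torque acts about the common axis, so total angular momentum is conserved.
Moments of inertia: I_A = ½(84.0)(0.207)² = 1.800 kg·m²; I_B = (4.05)(0.374)² = 0.5665 kg·m².
Taking A's sense as positive: L = (1.800)(1540) − (0.5665)(1490) = 1927 kg·m²·rpm.
Combined I = 1.800 + 0.5665 = 2.366 kg·m².
ω_f = L / I = 1927 / 2.366 = 814.6 rpm.
KE_i = ½ΣIω² = 30300 J; KE_f = ½(2.366)(85.30)² = 8608 J.

ΔKE lost ≈ 21700 J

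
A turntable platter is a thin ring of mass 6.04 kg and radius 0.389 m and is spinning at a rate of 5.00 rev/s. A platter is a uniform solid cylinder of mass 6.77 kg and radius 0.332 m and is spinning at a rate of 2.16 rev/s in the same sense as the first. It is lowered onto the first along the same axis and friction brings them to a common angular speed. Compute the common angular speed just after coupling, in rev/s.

No external torque acts about the common axis, so total angular momentum is conserved.
Moments of inertia: I_A = (6.04)(0.389)² = 0.9140 kg·m²; I_B = ½(6.77)(0.332)² = 0.3731 kg·m².
Taking A's sense as positive: L = (0.9140)(5.00) + (0.3731)(2.16) = 5.376 kg·m²·rev/s.
Combined I = 0.9140 + 0.3731 = 1.287 kg·m².
ω_f = L / I = 5.376 / 1.287 = 4.177 rev/s.

|ω_f| ≈ 4.18 rev/s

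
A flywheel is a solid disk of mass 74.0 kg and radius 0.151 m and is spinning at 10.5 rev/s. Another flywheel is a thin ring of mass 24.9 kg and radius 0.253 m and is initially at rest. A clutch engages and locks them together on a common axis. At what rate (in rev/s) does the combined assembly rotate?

The coupling torques are internal; angular momentum about the shared axis is conserved.
Moments of inertia: I_A = ½(74.0)(0.151)² = 0.8436 kg·m²; I_B = (24.9)(0.253)² = 1.594 kg·m².
Taking A's sense as positive: L = (0.8436)(10.5) = 8.858 kg·m²·rev/s.
Combined I = 0.8436 + 1.594 = 2.437 kg·m².
ω_f = L / I = 8.858 / 2.437 = 3.634 rev/s.

|ω_f| ≈ 3.63 rev/s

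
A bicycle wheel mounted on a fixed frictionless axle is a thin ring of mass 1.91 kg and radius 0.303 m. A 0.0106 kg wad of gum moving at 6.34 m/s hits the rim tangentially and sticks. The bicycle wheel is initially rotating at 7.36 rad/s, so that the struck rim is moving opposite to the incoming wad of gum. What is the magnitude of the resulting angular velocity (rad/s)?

|ω_f| ≈ 7.20 rad/s

The axle reaction passes through the axle and exerts no torque about it; angular momentum about the axle is conserved through the impact.
I_p = (1.91)(0.303)² = 0.1754 kg·m². Taking the sense of the wad of gum's angular momentum as positive, L_{wad} = m v R = (0.0106)(6.34)(0.303) = 0.02036 kg·m²/s.
L_i = −I_p ω_p + m v R = −(0.1754)(7.36) + 0.02036 = -1.270 kg·m²/s.
After sticking, I_f = I_p + m R² = 0.1754 + (0.0106)(0.303)² = 0.1763 kg·m².
ω_f = L_i / I_f = -1.270 / 0.1763 = -7.204 rad/s.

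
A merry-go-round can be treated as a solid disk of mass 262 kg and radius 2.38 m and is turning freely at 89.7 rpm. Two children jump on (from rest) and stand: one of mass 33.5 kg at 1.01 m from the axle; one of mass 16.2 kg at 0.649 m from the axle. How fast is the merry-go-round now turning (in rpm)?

ω_f ≈ 85.0 rpm

No external torque acts about the axle; L_before = L_after.
I_p = ½(262)(2.38)² = 742.0 kg·m².
Added inertia Σmr² = (33.5)(1.01)² + (16.2)(0.649)² = 41.00 kg·m²; I_f = 742.0 + 41.00 = 783.0 kg·m².
ω_f = I_p ω_i / I_f = (742.0)(89.7) / 783.0 = 85.00 rpm.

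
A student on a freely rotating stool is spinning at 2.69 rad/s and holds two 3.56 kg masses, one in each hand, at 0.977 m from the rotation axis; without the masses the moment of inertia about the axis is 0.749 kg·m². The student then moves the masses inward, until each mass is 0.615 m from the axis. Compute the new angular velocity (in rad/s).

Angular momentum about the spin axis is conserved since the torque about it is zero.
I₁ = 0.749 + 2(3.56)(0.977)² = 7.545 kg·m²; I₂ = 0.749 + 2(3.56)(0.615)² = 3.442 kg·m².
ω₂ = I₁ω₁ / I₂ = (7.545)(2.69 rad/s) / (3.442) = 5.897 rad/s.

ω₂ ≈ 5.90 rad/s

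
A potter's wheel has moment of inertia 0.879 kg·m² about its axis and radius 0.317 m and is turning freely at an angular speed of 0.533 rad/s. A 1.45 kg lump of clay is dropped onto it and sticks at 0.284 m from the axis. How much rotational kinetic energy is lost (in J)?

No external torque acts about the axis; L_before = L_after.
Added inertia Σmr² = (1.45)(0.284)² = 0.1170 kg·m²; I_f = 0.8790 + 0.1170 = 0.9960 kg·m².
ω_f = I_p ω_i / I_f = (0.8790)(0.533) / 0.9960 = 0.4704 rad/s.
KE_i = ½(0.8790)(0.5330 rad/s)² = 0.1249 J; KE_f = ½(0.9960)(0.4704)² = 0.1102 J.

energy lost ≈ 0.0147 J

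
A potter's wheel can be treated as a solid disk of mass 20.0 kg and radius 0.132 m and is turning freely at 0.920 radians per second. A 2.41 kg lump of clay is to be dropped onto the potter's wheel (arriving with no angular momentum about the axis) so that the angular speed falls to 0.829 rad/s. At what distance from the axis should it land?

The added mass arrives with no angular momentum about the axis, and any external torque about the axis is negligible, so the system's angular momentum is conserved.
I_p = ½(20.0)(0.132)² = 0.1742 kg·m².
I_p ω_i = (I_p + m r²) ω_f ⇒ m r² = I_p(ω_i/ω_f − 1) = 0.1742(0.920/0.829 − 1) = 0.01913 kg·m².
r = √(0.01913/2.41) = 0.08909 m.

r ≈ 0.0891 m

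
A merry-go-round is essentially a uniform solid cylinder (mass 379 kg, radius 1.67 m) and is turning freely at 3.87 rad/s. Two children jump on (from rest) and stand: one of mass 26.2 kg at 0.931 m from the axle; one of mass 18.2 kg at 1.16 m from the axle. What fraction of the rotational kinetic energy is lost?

fraction ≈ 0.0820

No external torque acts about the axle; L_before = L_after.
I_p = ½(379)(1.67)² = 528.5 kg·m².
Added inertia Σmr² = (26.2)(0.931)² + (18.2)(1.16)² = 47.20 kg·m²; I_f = 528.5 + 47.20 = 575.7 kg·m².
ω_f = I_p ω_i / I_f = (528.5)(3.87) / 575.7 = 3.553 rad/s.
KE_i = ½(528.5)(3.870 rad/s)² = 3958 J; KE_f = ½(575.7)(3.553)² = 3633 J.
Fraction lost = 0.08199.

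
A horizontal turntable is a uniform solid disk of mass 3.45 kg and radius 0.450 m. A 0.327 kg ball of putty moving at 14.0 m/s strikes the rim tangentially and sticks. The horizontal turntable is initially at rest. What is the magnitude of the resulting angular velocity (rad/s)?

|ω_f| ≈ 4.96 rad/s

The axle reaction passes through the axle and exerts no torque about it; angular momentum about the axle is conserved through the impact.
I_p = ½(3.45)(0.450)² = 0.3493 kg·m². Taking the sense of the ball of putty's angular momentum as positive, L_{ball} = m v R = (0.327)(14.0)(0.450) = 2.060 kg·m²/s.
L_i = 0 + 2.060 = 2.060 kg·m²/s.
After sticking, I_f = I_p + m R² = 0.3493 + (0.327)(0.450)² = 0.4155 kg·m².
ω_f = L_i / I_f = 2.060 / 0.4155 = 4.958 rad/s.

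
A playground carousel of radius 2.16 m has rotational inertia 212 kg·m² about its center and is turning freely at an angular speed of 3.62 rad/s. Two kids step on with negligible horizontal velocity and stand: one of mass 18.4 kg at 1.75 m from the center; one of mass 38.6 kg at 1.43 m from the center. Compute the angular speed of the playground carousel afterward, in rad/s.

No external torque acts about the center; L_before = L_after.
Added inertia Σmr² = (18.4)(1.75)² + (38.6)(1.43)² = 135.3 kg·m²; I_f = 212.0 + 135.3 = 347.3 kg·m².
ω_f = I_p ω_i / I_f = (212.0)(3.62) / 347.3 = 2.210 rad/s.

ω_f ≈ 2.21 rad/s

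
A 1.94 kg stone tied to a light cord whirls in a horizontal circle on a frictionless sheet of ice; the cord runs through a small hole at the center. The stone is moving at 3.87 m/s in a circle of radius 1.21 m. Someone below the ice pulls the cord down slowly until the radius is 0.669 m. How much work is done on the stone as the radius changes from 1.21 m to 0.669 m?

The only horizontal force on the mass is along the cord (radial), so it exerts no torque about the hole and angular momentum m v r is conserved.
v₂ = v₁ r₁ / r₂ = (3.87)(1.21) / (0.669) = 7.000 m/s.
W = ΔKE = ½m(v₂² − v₁²) = 33.00 J.

W ≈ 33.0 J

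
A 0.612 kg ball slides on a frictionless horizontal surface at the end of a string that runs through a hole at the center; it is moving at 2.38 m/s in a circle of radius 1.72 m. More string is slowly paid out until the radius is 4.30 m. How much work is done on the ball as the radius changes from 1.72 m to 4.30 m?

W ≈ -1.46 J

The only horizontal force on the mass is along the cord (radial), so it exerts no torque about the hole and angular momentum m v r is conserved.
v₂ = v₁ r₁ / r₂ = (2.38)(1.72) / (4.30) = 0.9520 m/s.
W = ΔKE = ½m(v₂² − v₁²) = -1.456 J.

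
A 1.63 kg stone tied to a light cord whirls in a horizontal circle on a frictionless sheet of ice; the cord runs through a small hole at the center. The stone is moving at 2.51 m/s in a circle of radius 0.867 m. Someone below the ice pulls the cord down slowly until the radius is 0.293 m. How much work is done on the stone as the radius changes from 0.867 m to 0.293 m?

W ≈ 39.8 J

Central (radial) force ⇒ zero torque about the center ⇒ m v r is constant.
v₂ = v₁ r₁ / r₂ = (2.51)(0.867) / (0.293) = 7.427 m/s.
W = ΔKE = ½m(v₂² − v₁²) = 39.82 J.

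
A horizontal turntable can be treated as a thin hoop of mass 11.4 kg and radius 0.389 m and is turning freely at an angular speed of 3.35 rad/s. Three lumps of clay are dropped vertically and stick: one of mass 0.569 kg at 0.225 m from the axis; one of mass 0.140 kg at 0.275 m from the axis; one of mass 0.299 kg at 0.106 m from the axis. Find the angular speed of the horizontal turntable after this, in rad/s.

ω_f ≈ 3.27 rad/s

The added mass arrives with no angular momentum about the axis, and any external torque about the axis is negligible, so the system's angular momentum is conserved.
I_p = (11.4)(0.389)² = 1.725 kg·m².
Added inertia Σmr² = (0.569)(0.225)² + (0.140)(0.275)² + (0.299)(0.106)² = 0.04275 kg·m²; I_f = 1.725 + 0.04275 = 1.768 kg·m².
ω_f = I_p ω_i / I_f = (1.725)(3.35) / 1.768 = 3.269 rad/s.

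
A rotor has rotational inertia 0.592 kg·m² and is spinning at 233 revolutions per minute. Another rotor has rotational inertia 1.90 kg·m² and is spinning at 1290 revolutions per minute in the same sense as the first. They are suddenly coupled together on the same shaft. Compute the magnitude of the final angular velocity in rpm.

|ω_f| ≈ 1040 rpm

The coupling torques are internal; angular momentum about the shared axis is conserved.
Taking A's sense as positive: L = (0.5920)(233) + (1.900)(1290) = 2589 kg·m²·rpm.
Combined I = 0.5920 + 1.900 = 2.492 kg·m².
ω_f = L / I = 2589 / 2.492 = 1039 rpm.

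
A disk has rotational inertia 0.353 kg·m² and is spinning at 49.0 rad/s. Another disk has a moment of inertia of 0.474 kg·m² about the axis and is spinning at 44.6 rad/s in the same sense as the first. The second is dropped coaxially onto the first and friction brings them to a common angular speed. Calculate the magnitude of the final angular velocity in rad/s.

The coupling torques are internal; angular momentum about the shared axis is conserved.
Taking A's sense as positive: L = (0.3530)(49.0) + (0.4740)(44.6) = 38.44 kg·m²·rad/s.
Combined I = 0.3530 + 0.4740 = 0.8270 kg·m².
ω_f = L / I = 38.44 / 0.8270 = 46.48 rad/s.

|ω_f| ≈ 46.5 rad/s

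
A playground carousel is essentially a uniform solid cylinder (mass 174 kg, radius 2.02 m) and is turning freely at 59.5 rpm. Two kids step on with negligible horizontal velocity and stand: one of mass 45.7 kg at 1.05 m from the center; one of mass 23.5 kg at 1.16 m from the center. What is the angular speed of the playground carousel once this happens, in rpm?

The added mass arrives with no angular momentum about the center, and any external torque about the center is negligible, so the system's angular momentum is conserved.
I_p = ½(174)(2.02)² = 355.0 kg·m².
Added inertia Σmr² = (45.7)(1.05)² + (23.5)(1.16)² = 82.01 kg·m²; I_f = 355.0 + 82.01 = 437.0 kg·m².
ω_f = I_p ω_i / I_f = (355.0)(59.5) / 437.0 = 48.33 rpm.

ω_f ≈ 48.3 rpm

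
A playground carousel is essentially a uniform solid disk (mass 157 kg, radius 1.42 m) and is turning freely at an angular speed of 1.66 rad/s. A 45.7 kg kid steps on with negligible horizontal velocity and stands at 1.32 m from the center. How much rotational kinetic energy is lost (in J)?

energy lost ≈ 73.0 J

The added mass arrives with no angular momentum about the center, and any external torque about the center is negligible, so the system's angular momentum is conserved.
I_p = ½(157)(1.42)² = 158.3 kg·m².
Added inertia Σmr² = (45.7)(1.32)² = 79.63 kg·m²; I_f = 158.3 + 79.63 = 237.9 kg·m².
ω_f = I_p ω_i / I_f = (158.3)(1.66) / 237.9 = 1.104 rad/s.
KE_i = ½(158.3)(1.660 rad/s)² = 218.1 J; KE_f = ½(237.9)(1.104)² = 145.1 J.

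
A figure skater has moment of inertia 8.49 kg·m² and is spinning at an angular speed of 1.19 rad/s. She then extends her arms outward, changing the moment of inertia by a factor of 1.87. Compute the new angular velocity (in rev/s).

With no external torque about the axis, L is conserved: I₁ω₁ = I₂ω₂.
I₂ = 1.87 × 8.49 = 15.88 kg·m².
ω₂ = I₁ω₁ / I₂ = (8.490)(1.19 rad/s) / (15.88) = 0.6364 rad/s = 0.1013 rev/s.

ω₂ ≈ 0.101 rev/s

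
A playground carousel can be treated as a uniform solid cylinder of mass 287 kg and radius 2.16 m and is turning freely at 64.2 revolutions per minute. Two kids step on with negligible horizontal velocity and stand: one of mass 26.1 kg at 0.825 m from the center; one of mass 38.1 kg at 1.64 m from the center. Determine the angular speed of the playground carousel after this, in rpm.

No external torque acts about the center; L_before = L_after.
I_p = ½(287)(2.16)² = 669.5 kg·m².
Added inertia Σmr² = (26.1)(0.825)² + (38.1)(1.64)² = 120.2 kg·m²; I_f = 669.5 + 120.2 = 789.8 kg·m².
ω_f = I_p ω_i / I_f = (669.5)(64.2) / 789.8 = 54.43 rpm.

ω_f ≈ 54.4 rpm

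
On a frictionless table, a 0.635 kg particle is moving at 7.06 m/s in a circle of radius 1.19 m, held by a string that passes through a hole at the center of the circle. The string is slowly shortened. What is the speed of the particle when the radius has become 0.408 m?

v₂ ≈ 20.6 m/s

The only horizontal force on the mass is along the cord (radial), so it exerts no torque about the hole and angular momentum m v r is conserved.
v₂ = v₁ r₁ / r₂ = (7.06)(1.19) / (0.408) = 20.59 m/s.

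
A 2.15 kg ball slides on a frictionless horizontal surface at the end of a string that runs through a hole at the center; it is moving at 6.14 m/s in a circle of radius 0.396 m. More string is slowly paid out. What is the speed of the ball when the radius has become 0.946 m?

v₂ ≈ 2.57 m/s

Central (radial) force ⇒ zero torque about the center ⇒ m v r is constant.
v₂ = v₁ r₁ / r₂ = (6.14)(0.396) / (0.946) = 2.570 m/s.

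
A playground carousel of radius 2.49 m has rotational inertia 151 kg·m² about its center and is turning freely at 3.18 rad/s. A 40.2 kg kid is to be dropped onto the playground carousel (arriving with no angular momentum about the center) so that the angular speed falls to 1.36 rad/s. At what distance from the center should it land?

The added mass arrives with no angular momentum about the center, and any external torque about the center is negligible, so the system's angular momentum is conserved.
I_p ω_i = (I_p + m r²) ω_f ⇒ m r² = I_p(ω_i/ω_f − 1) = 151.0(3.18/1.36 − 1) = 202.1 kg·m².
r = √(202.1/40.2) = 2.242 m.

r ≈ 2.24 m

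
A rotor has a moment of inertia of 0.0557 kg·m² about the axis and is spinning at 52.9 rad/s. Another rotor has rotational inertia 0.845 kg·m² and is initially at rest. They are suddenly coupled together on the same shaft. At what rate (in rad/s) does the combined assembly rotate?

The coupling torques are internal; angular momentum about the shared axis is conserved.
Taking A's sense as positive: L = (0.05570)(52.9) = 2.947 kg·m²·rad/s.
Combined I = 0.05570 + 0.8450 = 0.9007 kg·m².
ω_f = L / I = 2.947 / 0.9007 = 3.271 rad/s.

|ω_f| ≈ 3.27 rad/s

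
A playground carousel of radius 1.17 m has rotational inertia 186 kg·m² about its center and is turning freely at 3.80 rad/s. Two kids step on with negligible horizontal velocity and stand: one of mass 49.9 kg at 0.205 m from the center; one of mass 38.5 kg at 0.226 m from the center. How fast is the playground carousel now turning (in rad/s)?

No external torque acts about the center; L_before = L_after.
Added inertia Σmr² = (49.9)(0.205)² + (38.5)(0.226)² = 4.063 kg·m²; I_f = 186.0 + 4.063 = 190.1 kg·m².
ω_f = I_p ω_i / I_f = (186.0)(3.80) / 190.1 = 3.719 rad/s.

ω_f ≈ 3.72 rad/s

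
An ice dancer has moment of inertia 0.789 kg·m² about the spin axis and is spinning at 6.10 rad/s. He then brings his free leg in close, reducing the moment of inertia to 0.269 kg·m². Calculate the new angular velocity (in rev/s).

ω₂ ≈ 2.85 rev/s

Angular momentum about the spin axis is conserved since the torque about it is zero.
ω₂ = I₁ω₁ / I₂ = (0.7890)(6.10 rad/s) / (0.2690) = 17.89 rad/s = 2.848 rev/s.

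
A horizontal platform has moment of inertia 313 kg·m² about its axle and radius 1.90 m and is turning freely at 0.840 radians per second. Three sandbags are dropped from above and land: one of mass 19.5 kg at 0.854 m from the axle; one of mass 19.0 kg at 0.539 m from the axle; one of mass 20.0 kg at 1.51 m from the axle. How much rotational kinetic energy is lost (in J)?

The added mass arrives with no angular momentum about the axle, and any external torque about the axle is negligible, so the system's angular momentum is conserved.
Added inertia Σmr² = (19.5)(0.854)² + (19.0)(0.539)² + (20.0)(1.51)² = 65.34 kg·m²; I_f = 313.0 + 65.34 = 378.3 kg·m².
ω_f = I_p ω_i / I_f = (313.0)(0.840) / 378.3 = 0.6949 rad/s.
KE_i = ½(313.0)(0.8400 rad/s)² = 110.4 J; KE_f = ½(378.3)(0.6949)² = 91.35 J.

energy lost ≈ 19.1 J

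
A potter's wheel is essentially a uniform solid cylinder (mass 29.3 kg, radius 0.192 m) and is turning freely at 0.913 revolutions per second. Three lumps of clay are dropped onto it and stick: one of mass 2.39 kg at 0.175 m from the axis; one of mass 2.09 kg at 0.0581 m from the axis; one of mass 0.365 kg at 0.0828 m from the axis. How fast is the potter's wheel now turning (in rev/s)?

ω_f ≈ 0.792 rev/s

The added mass arrives with no angular momentum about the axis, and any external torque about the axis is negligible, so the system's angular momentum is conserved.
I_p = ½(29.3)(0.192)² = 0.5401 kg·m².
Added inertia Σmr² = (2.39)(0.175)² + (2.09)(0.0581)² + (0.365)(0.0828)² = 0.08275 kg·m²; I_f = 0.5401 + 0.08275 = 0.6228 kg·m².
ω_f = I_p ω_i / I_f = (0.5401)(0.913) / 0.6228 = 0.7917 rev/s.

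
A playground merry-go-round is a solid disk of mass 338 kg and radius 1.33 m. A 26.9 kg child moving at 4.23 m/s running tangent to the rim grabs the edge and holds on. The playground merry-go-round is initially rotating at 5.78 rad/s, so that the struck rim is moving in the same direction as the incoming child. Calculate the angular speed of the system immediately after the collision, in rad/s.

About the axle the impulsive forces during the collision are internal, so angular momentum about that axis is conserved.
I_p = ½(338)(1.33)² = 298.9 kg·m². Taking the sense of the child's angular momentum as positive, L_{child} = m v R = (26.9)(4.23)(1.33) = 151.3 kg·m²/s.
L_i = +I_p ω_p + m v R = +(298.9)(5.78) + 151.3 = 1879 kg·m²/s.
After sticking, I_f = I_p + m R² = 298.9 + (26.9)(1.33)² = 346.5 kg·m².
ω_f = L_i / I_f = 1879 / 346.5 = 5.423 rad/s.

|ω_f| ≈ 5.42 rad/s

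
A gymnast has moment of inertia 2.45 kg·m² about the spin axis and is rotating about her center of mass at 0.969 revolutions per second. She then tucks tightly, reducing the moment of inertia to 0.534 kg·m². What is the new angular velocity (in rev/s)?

ω₂ ≈ 4.45 rev/s

Angular momentum about the spin axis is conserved since the torque about it is zero.
ω₂ = I₁ω₁ / I₂ = (2.450)(0.969 rev/s) / (0.5340) = 4.446 rev/s.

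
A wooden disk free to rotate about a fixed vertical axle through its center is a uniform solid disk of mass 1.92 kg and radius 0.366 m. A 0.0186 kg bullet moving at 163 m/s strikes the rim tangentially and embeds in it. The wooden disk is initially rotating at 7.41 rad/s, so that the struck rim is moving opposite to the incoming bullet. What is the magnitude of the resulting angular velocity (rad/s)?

The axle reaction passes through the axle and exerts no torque about it; angular momentum about the axle is conserved through the impact.
I_p = ½(1.92)(0.366)² = 0.1286 kg·m². Taking the sense of the bullet's angular momentum as positive, L_{bullet} = m v R = (0.0186)(163)(0.366) = 1.110 kg·m²/s.
L_i = −I_p ω_p + m v R = −(0.1286)(7.41) + 1.110 = 0.1567 kg·m²/s.
After sticking, I_f = I_p + m R² = 0.1286 + (0.0186)(0.366)² = 0.1311 kg·m².
ω_f = L_i / I_f = 0.1567 / 0.1311 = 1.196 rad/s.

|ω_f| ≈ 1.20 rad/s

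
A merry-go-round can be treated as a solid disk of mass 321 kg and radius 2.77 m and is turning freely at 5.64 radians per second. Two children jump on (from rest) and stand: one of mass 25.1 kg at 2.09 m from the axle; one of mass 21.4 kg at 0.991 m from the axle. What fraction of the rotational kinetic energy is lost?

No external torque acts about the axle; L_before = L_after.
I_p = ½(321)(2.77)² = 1232 kg·m².
Added inertia Σmr² = (25.1)(2.09)² + (21.4)(0.991)² = 130.7 kg·m²; I_f = 1232 + 130.7 = 1362 kg·m².
ω_f = I_p ω_i / I_f = (1232)(5.64) / 1362 = 5.099 rad/s.
KE_i = ½(1232)(5.640 rad/s)² = 19590 J; KE_f = ½(1362)(5.099)² = 17710 J.
Fraction lost = 0.09592.

fraction ≈ 0.0959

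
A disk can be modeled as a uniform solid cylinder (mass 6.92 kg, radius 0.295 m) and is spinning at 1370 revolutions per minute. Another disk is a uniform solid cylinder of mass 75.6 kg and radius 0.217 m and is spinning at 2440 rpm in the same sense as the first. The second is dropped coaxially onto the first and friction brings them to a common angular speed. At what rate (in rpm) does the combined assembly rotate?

|ω_f| ≈ 2290 rpm

No external torque acts about the common axis, so total angular momentum is conserved.
Moments of inertia: I_A = ½(6.92)(0.295)² = 0.3011 kg·m²; I_B = ½(75.6)(0.217)² = 1.780 kg·m².
Taking A's sense as positive: L = (0.3011)(1370) + (1.780)(2440) = 4756 kg·m²·rpm.
Combined I = 0.3011 + 1.780 = 2.081 kg·m².
ω_f = L / I = 4756 / 2.081 = 2285 rpm.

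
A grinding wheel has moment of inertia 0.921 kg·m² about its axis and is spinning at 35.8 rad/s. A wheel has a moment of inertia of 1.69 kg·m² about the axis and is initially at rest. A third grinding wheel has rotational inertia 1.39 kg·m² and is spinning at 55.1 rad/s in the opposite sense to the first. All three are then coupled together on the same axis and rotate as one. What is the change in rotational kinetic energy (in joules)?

The coupling torques are internal; angular momentum about the shared axis is conserved.
Taking A's sense as positive: L = (0.9210)(35.8) − (1.390)(55.1) = -43.62 kg·m²·rad/s.
Combined I = 0.9210 + 1.690 + 1.390 = 4.001 kg·m².
ω_f = L / I = -43.62 / 4.001 = -10.90 rad/s.
KE_i = ½ΣIω² = 2700 J; KE_f = ½(4.001)(10.90)² = 237.7 J.

ΔKE ≈ -2460 J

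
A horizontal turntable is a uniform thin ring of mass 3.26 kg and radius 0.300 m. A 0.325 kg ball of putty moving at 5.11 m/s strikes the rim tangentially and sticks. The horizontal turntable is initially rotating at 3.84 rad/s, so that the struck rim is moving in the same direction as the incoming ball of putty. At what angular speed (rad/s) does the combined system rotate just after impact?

|ω_f| ≈ 5.04 rad/s

The axle reaction passes through the axle and exerts no torque about it; angular momentum about the axle is conserved through the impact.
I_p = (3.26)(0.300)² = 0.2934 kg·m². Taking the sense of the ball of putty's angular momentum as positive, L_{ball} = m v R = (0.325)(5.11)(0.300) = 0.4982 kg·m²/s.
L_i = +I_p ω_p + m v R = +(0.2934)(3.84) + 0.4982 = 1.625 kg·m²/s.
After sticking, I_f = I_p + m R² = 0.2934 + (0.325)(0.300)² = 0.3226 kg·m².
ω_f = L_i / I_f = 1.625 / 0.3226 = 5.036 rad/s.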